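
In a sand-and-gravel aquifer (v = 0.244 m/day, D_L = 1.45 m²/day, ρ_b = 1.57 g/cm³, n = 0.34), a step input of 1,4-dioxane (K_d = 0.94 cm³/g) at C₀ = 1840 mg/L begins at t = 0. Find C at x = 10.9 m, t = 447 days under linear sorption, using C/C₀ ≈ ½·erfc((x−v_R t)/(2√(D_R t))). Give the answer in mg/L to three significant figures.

Retardation factor R = 1 + ρ_b·K_d/n = 1 + 1.57 × 0.94/0.34 = 5.341.
Sorption retards both mechanisms: v_R = v/R = 0.04568 m/day, D_R = D/R = 0.2715 m²/day.
v_R·t = 0.04568 × 447 = 20.41896 m; 2√(D_R t) = 22.03 m; argument = (10.9 − 20.41896)/22.03 = -0.4321.
C = C₀ × ½·erfc(-0.4321) = 1840 × 0.7294 = 1340 mg/L.

1340 mg/L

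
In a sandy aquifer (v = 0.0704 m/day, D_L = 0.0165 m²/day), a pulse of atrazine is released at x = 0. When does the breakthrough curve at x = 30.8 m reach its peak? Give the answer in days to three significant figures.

434 days

For the 1D instantaneous-source solution, setting ∂C/∂t = 0 at fixed x gives v²t² + 2Dt − x² = 0, so t = (√(D² + v²x²) − D)/v².
√(D² + v²x²) = √(0.0165² + 0.0704² × 30.8²) = 2.168; v² = 0.00495616.
t = (2.168 − 0.0165)/0.00495616 = 434 days (vs. the pure-advection estimate x/v = 438 d).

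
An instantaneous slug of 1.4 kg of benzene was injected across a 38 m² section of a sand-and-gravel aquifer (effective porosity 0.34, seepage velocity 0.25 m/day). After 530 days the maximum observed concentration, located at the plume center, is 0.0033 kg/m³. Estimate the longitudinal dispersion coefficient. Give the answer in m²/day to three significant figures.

0.162 m²/day

At the plume center C_max = M/(n_e·A·√(4πDt)), so D = M²/(4πt·(n_e·A·C_max)²).
n_e·A·C_max = 0.34 × 38 × 0.0033 = 0.04264 kg/m.
D = 1.4²/(4π × 530 × 0.04264²) = 0.162 m²/day.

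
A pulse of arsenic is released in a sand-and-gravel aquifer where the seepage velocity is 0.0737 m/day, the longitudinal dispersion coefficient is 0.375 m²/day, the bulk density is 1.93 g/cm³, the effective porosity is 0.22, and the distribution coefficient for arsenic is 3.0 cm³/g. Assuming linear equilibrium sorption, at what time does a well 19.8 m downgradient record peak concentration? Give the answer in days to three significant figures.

Retardation factor R = 1 + ρ_b·K_d/n = 1 + 1.93 × 3.0/0.22 = 27.32.
Sorption retards both mechanisms: v_R = v/R = 0.002698 m/day, D_R = D/R = 0.01373 m²/day.
Peak time from v_R²t² + 2D_R t − x² = 0: t = (√(D_R² + v_R²x²) − D_R)/v_R².
√(D_R² + v_R²x²) = √(0.01373² + 0.002698² × 19.8²) = 0.05516; v_R² = 7.279e-06.
t = (0.05516 − 0.01373)/7.279e-06 = 5690 days.

5690 days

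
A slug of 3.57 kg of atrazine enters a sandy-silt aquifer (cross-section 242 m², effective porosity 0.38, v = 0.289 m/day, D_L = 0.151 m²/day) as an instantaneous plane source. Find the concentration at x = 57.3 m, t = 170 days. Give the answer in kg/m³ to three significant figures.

0.00113 kg/m³

For an instantaneous plane source, C(x,t) = M/(n_e·A·√(4πDt)) · exp(−(x−vt)²/(4Dt)), with n_e·A the pore (flow) area.
Plume center vt = 0.289 × 170 = 49.13 m, so the well at 57.3 m is 8.17 m downgradient of the peak.
√(4πDt) = 17.96 m, giving peak height M/(n_e·A·√(4πDt)) = 3.57/(0.38 × 242 × 17.96) = 0.002162 kg/m³.
(x−vt)²/(4Dt) = (8.17)²/(4 × 0.151 × 170) = 0.6501; exp(−0.6501) = 0.5220.
C = 0.002162 × 0.5220 = 0.00113 kg/m³.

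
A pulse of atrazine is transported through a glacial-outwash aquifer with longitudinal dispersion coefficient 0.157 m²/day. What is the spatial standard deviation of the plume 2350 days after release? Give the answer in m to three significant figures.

Dispersive spreading gives a Gaussian with σ² = 2Dt; advection only shifts the center.
σ = √(2 × 0.157 × 2350) = 27.2 m.

27.2 m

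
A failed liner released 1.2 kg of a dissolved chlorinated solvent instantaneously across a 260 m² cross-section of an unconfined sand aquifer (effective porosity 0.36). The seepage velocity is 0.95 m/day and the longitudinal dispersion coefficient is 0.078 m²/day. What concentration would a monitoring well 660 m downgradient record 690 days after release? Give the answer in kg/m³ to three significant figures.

0.000449 kg/m³

For an instantaneous plane source, C(x,t) = M/(n_e·A·√(4πDt)) · exp(−(x−vt)²/(4Dt)), with n_e·A the pore (flow) area.
Plume center vt = 0.95 × 690 = 655.5 m, so the well at 660 m is 4.5 m downgradient of the peak.
√(4πDt) = 26.01 m, giving peak height M/(n_e·A·√(4πDt)) = 1.2/(0.36 × 260 × 26.01) = 0.0004929 kg/m³.
(x−vt)²/(4Dt) = (4.5)²/(4 × 0.078 × 690) = 0.09406; exp(−0.09406) = 0.9102.
C = 0.0004929 × 0.9102 = 0.000449 kg/m³.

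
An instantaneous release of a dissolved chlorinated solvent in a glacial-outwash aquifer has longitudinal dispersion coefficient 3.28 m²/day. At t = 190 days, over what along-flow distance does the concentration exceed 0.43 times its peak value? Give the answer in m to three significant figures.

91.7 m

The plume is Gaussian with σ = √(2Dt) = √(2 × 3.28 × 190) = 35.30 m.
C/C_peak = exp(−Δx²/(2σ²)) = 0.43 ⇒ Δx = σ·√(−2 ln 0.43) = 35.30 × 1.299 = 45.85 m.
Width = 2Δx = 91.7 m.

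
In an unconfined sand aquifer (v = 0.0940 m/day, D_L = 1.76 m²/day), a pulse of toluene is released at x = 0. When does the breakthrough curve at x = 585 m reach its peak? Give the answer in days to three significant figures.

For the 1D instantaneous-source solution, setting ∂C/∂t = 0 at fixed x gives v²t² + 2Dt − x² = 0, so t = (√(D² + v²x²) − D)/v².
√(D² + v²x²) = √(1.76² + 0.0940² × 585²) = 55.02; v² = 0.008836.
t = (55.02 − 1.76)/0.008836 = 6030 days (vs. the pure-advection estimate x/v = 6220 d).

6030 days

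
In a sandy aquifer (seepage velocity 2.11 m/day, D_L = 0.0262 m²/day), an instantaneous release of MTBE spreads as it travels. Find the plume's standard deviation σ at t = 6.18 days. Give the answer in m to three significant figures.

0.569 m

Dispersive spreading gives a Gaussian with σ² = 2Dt; advection only shifts the center.
σ = √(2 × 0.0262 × 6.18) = 0.569 m.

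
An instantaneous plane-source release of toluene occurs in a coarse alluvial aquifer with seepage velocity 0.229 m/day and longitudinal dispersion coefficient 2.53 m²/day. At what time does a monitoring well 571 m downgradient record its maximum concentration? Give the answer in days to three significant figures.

For the 1D instantaneous-source solution, setting ∂C/∂t = 0 at fixed x gives v²t² + 2Dt − x² = 0, so t = (√(D² + v²x²) − D)/v².
√(D² + v²x²) = √(2.53² + 0.229² × 571²) = 130.8; v² = 0.052441.
t = (130.8 − 2.53)/0.052441 = 2450 days (vs. the pure-advection estimate x/v = 2490 d).

2450 days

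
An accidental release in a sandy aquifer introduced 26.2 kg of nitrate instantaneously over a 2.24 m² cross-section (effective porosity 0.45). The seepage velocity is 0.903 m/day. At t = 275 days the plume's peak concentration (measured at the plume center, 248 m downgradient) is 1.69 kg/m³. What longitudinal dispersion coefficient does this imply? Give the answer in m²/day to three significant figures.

At the plume center C_max = M/(n_e·A·√(4πDt)), so D = M²/(4πt·(n_e·A·C_max)²).
n_e·A·C_max = 0.45 × 2.24 × 1.69 = 1.704 kg/m.
D = 26.2²/(4π × 275 × 1.704²) = 0.0684 m²/day.

0.0684 m²/day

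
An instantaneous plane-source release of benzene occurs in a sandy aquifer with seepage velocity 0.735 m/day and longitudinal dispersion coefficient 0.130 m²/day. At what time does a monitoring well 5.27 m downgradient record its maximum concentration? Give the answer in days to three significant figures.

For the 1D instantaneous-source solution, setting ∂C/∂t = 0 at fixed x gives v²t² + 2Dt − x² = 0, so t = (√(D² + v²x²) − D)/v².
√(D² + v²x²) = √(0.130² + 0.735² × 5.27²) = 3.876; v² = 0.540225.
t = (3.876 − 0.130)/0.540225 = 6.93 days (vs. the pure-advection estimate x/v = 7.17 d).

6.93 days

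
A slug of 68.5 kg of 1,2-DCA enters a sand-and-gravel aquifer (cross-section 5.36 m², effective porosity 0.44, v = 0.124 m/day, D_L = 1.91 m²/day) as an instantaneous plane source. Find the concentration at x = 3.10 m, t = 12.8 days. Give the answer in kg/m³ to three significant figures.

1.62 kg/m³

For an instantaneous plane source, C(x,t) = M/(n_e·A·√(4πDt)) · exp(−(x−vt)²/(4Dt)), with n_e·A the pore (flow) area.
Plume center vt = 0.124 × 12.8 = 1.5872 m, so the well at 3.10 m is 1.5128 m downgradient of the peak.
√(4πDt) = 17.53 m, giving peak height M/(n_e·A·√(4πDt)) = 68.5/(0.44 × 5.36 × 17.53) = 1.657 kg/m³.
(x−vt)²/(4Dt) = (1.5128)²/(4 × 1.91 × 12.8) = 0.02340; exp(−0.02340) = 0.9769.
C = 1.657 × 0.9769 = 1.62 kg/m³.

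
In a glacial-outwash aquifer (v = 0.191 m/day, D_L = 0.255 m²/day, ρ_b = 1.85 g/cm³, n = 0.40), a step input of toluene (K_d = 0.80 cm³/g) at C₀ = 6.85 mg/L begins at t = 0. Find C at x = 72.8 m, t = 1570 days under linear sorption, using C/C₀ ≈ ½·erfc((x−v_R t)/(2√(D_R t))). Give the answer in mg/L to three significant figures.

Retardation factor R = 1 + ρ_b·K_d/n = 1 + 1.85 × 0.80/0.40 = 4.700.
Sorption retards both mechanisms: v_R = v/R = 0.04064 m/day, D_R = D/R = 0.05426 m²/day.
v_R·t = 0.04064 × 1570 = 63.8048 m; 2√(D_R t) = 18.46 m; argument = (72.8 − 63.8048)/18.46 = 0.4873.
C = C₀ × ½·erfc(0.4873) = 6.85 × 0.2454 = 1.68 mg/L.

1.68 mg/L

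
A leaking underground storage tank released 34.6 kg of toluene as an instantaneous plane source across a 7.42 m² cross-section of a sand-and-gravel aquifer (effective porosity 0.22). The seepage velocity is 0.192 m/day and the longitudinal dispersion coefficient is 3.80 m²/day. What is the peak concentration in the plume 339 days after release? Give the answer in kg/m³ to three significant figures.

0.167 kg/m³

The peak of an instantaneous 1D plume sits at x = vt; there the Gaussian factor is 1 and C_max = M/(n_e·A·√(4πDt)), where n_e·A is the pore area the mass is dissolved in.
√(4πDt) = √(4π × 3.80 × 339) = 127.2 m, so C_max = 34.6/(0.22 × 7.42 × 127.2) = 0.167 kg/m³.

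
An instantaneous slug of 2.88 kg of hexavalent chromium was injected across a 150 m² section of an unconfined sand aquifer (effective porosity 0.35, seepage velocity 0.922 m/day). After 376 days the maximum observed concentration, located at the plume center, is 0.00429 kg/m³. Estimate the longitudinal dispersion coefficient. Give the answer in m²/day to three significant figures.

0.0346 m²/day

At the plume center C_max = M/(n_e·A·√(4πDt)), so D = M²/(4πt·(n_e·A·C_max)²).
n_e·A·C_max = 0.35 × 150 × 0.00429 = 0.2252 kg/m.
D = 2.88²/(4π × 376 × 0.2252²) = 0.0346 m²/day.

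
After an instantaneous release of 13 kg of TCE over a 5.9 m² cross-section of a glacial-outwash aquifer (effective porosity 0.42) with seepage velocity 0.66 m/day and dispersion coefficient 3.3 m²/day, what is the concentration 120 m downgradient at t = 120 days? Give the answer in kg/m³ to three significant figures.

0.0260 kg/m³

For an instantaneous plane source, C(x,t) = M/(n_e·A·√(4πDt)) · exp(−(x−vt)²/(4Dt)), with n_e·A the pore (flow) area.
Plume center vt = 0.66 × 120 = 79.2 m, so the well at 120 m is 40.8 m downgradient of the peak.
√(4πDt) = 70.54 m, giving peak height M/(n_e·A·√(4πDt)) = 13/(0.42 × 5.9 × 70.54) = 0.07437 kg/m³.
(x−vt)²/(4Dt) = (40.8)²/(4 × 3.3 × 120) = 1.051; exp(−1.051) = 0.3496.
C = 0.07437 × 0.3496 = 0.0260 kg/m³.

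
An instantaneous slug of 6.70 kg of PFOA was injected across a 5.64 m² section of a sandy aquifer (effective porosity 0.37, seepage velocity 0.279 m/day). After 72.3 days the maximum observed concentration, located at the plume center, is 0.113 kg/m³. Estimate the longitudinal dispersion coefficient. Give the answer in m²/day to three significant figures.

0.889 m²/day

At the plume center C_max = M/(n_e·A·√(4πDt)), so D = M²/(4πt·(n_e·A·C_max)²).
n_e·A·C_max = 0.37 × 5.64 × 0.113 = 0.2358 kg/m.
D = 6.70²/(4π × 72.3 × 0.2358²) = 0.889 m²/day.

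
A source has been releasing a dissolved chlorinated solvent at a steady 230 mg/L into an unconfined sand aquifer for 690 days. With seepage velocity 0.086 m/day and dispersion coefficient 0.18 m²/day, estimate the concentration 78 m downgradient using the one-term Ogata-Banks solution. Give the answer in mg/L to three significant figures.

27.2 mg/L

For a continuous step input, C/C₀ ≈ ½·erfc((x−vt)/(2√(Dt))).
vt = 0.086 × 690 = 59.34 m and 2√(Dt) = 2√(0.18 × 690) = 22.29 m.
Argument (x−vt)/(2√(Dt)) = (78 − 59.34)/22.29 = 0.8371; ½·erfc(0.8371) = 0.1182.
C = 230 × 0.1182 = 27.2 mg/L.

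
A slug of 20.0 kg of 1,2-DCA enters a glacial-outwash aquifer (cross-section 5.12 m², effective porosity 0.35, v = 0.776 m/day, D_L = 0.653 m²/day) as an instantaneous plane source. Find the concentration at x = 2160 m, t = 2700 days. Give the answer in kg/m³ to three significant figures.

0.0413 kg/m³

For an instantaneous plane source, C(x,t) = M/(n_e·A·√(4πDt)) · exp(−(x−vt)²/(4Dt)), with n_e·A the pore (flow) area.
Plume center vt = 0.776 × 2700 = 2095.2 m, so the well at 2160 m is 64.8 m downgradient of the peak.
√(4πDt) = 148.8 m, giving peak height M/(n_e·A·√(4πDt)) = 20.0/(0.35 × 5.12 × 148.8) = 0.07500 kg/m³.
(x−vt)²/(4Dt) = (64.8)²/(4 × 0.653 × 2700) = 0.5954; exp(−0.5954) = 0.5513.
C = 0.07500 × 0.5513 = 0.0413 kg/m³.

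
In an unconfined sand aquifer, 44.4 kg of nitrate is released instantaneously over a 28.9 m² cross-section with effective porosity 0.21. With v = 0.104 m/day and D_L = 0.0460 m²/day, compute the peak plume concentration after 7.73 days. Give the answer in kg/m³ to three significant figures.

The peak of an instantaneous 1D plume sits at x = vt; there the Gaussian factor is 1 and C_max = M/(n_e·A·√(4πDt)), where n_e·A is the pore area the mass is dissolved in.
√(4πDt) = √(4π × 0.0460 × 7.73) = 2.114 m, so C_max = 44.4/(0.21 × 28.9 × 2.114) = 3.46 kg/m³.

3.46 kg/m³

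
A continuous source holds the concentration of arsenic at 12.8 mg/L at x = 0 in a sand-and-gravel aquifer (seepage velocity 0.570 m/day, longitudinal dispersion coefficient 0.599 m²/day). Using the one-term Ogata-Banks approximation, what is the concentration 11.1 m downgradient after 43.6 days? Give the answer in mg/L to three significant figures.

For a continuous step input, C/C₀ ≈ ½·erfc((x−vt)/(2√(Dt))).
vt = 0.570 × 43.6 = 24.852 m and 2√(Dt) = 2√(0.599 × 43.6) = 10.22 m.
Argument (x−vt)/(2√(Dt)) = (11.1 − 24.852)/10.22 = -1.346; ½·erfc(-1.346) = 0.9715.
C = 12.8 × 0.9715 = 12.4 mg/L.

12.4 mg/L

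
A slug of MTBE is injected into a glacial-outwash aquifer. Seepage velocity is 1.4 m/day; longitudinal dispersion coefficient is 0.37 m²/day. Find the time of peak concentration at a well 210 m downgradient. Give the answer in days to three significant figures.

For the 1D instantaneous-source solution, setting ∂C/∂t = 0 at fixed x gives v²t² + 2Dt − x² = 0, so t = (√(D² + v²x²) − D)/v².
√(D² + v²x²) = √(0.37² + 1.4² × 210²) = 294.0; v² = 1.96.
t = (294.0 − 0.37)/1.96 = 150 days (vs. the pure-advection estimate x/v = 150 d).

150 days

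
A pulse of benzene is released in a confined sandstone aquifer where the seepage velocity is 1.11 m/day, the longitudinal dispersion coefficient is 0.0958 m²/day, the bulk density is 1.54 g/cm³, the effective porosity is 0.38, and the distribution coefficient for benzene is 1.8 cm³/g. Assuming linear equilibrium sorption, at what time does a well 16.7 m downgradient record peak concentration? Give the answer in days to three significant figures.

Retardation factor R = 1 + ρ_b·K_d/n = 1 + 1.54 × 1.8/0.38 = 8.295.
Sorption retards both mechanisms: v_R = v/R = 0.1338 m/day, D_R = D/R = 0.01155 m²/day.
Peak time from v_R²t² + 2D_R t − x² = 0: t = (√(D_R² + v_R²x²) − D_R)/v_R².
√(D_R² + v_R²x²) = √(0.01155² + 0.1338² × 16.7²) = 2.234; v_R² = 0.01790.
t = (2.234 − 0.01155)/0.01790 = 124 days.

124 days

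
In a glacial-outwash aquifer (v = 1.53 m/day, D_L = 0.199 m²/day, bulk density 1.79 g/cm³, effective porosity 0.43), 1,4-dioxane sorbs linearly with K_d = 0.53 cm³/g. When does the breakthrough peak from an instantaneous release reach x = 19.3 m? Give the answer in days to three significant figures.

Retardation factor R = 1 + ρ_b·K_d/n = 1 + 1.79 × 0.53/0.43 = 3.206.
Sorption retards both mechanisms: v_R = v/R = 0.4772 m/day, D_R = D/R = 0.06207 m²/day.
Peak time from v_R²t² + 2D_R t − x² = 0: t = (√(D_R² + v_R²x²) − D_R)/v_R².
√(D_R² + v_R²x²) = √(0.06207² + 0.4772² × 19.3²) = 9.210; v_R² = 0.2277.
t = (9.210 − 0.06207)/0.2277 = 40.2 days.

40.2 days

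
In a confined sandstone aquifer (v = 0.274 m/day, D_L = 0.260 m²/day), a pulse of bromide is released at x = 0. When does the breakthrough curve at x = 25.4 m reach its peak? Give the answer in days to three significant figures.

89.3 days

For the 1D instantaneous-source solution, setting ∂C/∂t = 0 at fixed x gives v²t² + 2Dt − x² = 0, so t = (√(D² + v²x²) − D)/v².
√(D² + v²x²) = √(0.260² + 0.274² × 25.4²) = 6.964; v² = 0.075076.
t = (6.964 − 0.260)/0.075076 = 89.3 days (vs. the pure-advection estimate x/v = 92.7 d).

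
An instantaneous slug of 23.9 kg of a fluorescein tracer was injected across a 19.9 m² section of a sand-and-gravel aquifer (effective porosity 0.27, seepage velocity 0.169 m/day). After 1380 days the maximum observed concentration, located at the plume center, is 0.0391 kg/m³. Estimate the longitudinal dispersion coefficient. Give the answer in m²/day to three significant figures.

0.746 m²/day

At the plume center C_max = M/(n_e·A·√(4πDt)), so D = M²/(4πt·(n_e·A·C_max)²).
n_e·A·C_max = 0.27 × 19.9 × 0.0391 = 0.2101 kg/m.
D = 23.9²/(4π × 1380 × 0.2101²) = 0.746 m²/day.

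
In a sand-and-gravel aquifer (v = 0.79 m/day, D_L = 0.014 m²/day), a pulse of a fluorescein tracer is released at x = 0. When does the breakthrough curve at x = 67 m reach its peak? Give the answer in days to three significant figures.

For the 1D instantaneous-source solution, setting ∂C/∂t = 0 at fixed x gives v²t² + 2Dt − x² = 0, so t = (√(D² + v²x²) − D)/v².
√(D² + v²x²) = √(0.014² + 0.79² × 67²) = 52.93; v² = 0.6241.
t = (52.93 − 0.014)/0.6241 = 84.8 days (vs. the pure-advection estimate x/v = 84.8 d).

84.8 days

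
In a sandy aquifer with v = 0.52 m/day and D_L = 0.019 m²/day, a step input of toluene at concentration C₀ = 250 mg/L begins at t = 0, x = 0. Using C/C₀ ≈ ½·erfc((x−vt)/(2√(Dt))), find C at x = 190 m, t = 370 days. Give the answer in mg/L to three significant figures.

For a continuous step input, C/C₀ ≈ ½·erfc((x−vt)/(2√(Dt))).
vt = 0.52 × 370 = 192.4 m and 2√(Dt) = 2√(0.019 × 370) = 5.303 m.
Argument (x−vt)/(2√(Dt)) = (190 − 192.4)/5.303 = -0.4526; ½·erfc(-0.4526) = 0.7389.
C = 250 × 0.7389 = 185 mg/L.

185 mg/L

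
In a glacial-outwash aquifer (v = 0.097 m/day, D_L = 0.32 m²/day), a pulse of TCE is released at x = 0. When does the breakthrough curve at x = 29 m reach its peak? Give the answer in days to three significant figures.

For the 1D instantaneous-source solution, setting ∂C/∂t = 0 at fixed x gives v²t² + 2Dt − x² = 0, so t = (√(D² + v²x²) − D)/v².
√(D² + v²x²) = √(0.32² + 0.097² × 29²) = 2.831; v² = 0.009409.
t = (2.831 − 0.32)/0.009409 = 267 days (vs. the pure-advection estimate x/v = 299 d).

267 days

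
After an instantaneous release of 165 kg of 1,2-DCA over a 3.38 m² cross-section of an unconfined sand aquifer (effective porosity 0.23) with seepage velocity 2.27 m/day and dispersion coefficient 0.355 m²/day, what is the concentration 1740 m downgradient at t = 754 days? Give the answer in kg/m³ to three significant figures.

1.72 kg/m³

For an instantaneous plane source, C(x,t) = M/(n_e·A·√(4πDt)) · exp(−(x−vt)²/(4Dt)), with n_e·A the pore (flow) area.
Plume center vt = 2.27 × 754 = 1711.58 m, so the well at 1740 m is 28.42 m downgradient of the peak.
√(4πDt) = 58.00 m, giving peak height M/(n_e·A·√(4πDt)) = 165/(0.23 × 3.38 × 58.00) = 3.659 kg/m³.
(x−vt)²/(4Dt) = (28.42)²/(4 × 0.355 × 754) = 0.7544; exp(−0.7544) = 0.4703.
C = 3.659 × 0.4703 = 1.72 kg/m³.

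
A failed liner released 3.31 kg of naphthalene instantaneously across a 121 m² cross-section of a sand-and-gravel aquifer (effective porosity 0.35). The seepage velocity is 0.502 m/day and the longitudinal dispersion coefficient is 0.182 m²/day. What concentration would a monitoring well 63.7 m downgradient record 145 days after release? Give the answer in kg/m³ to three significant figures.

For an instantaneous plane source, C(x,t) = M/(n_e·A·√(4πDt)) · exp(−(x−vt)²/(4Dt)), with n_e·A the pore (flow) area.
Plume center vt = 0.502 × 145 = 72.79 m, so the well at 63.7 m is 9.09 m upgradient of the peak.
√(4πDt) = 18.21 m, giving peak height M/(n_e·A·√(4πDt)) = 3.31/(0.35 × 121 × 18.21) = 0.004292 kg/m³.
(x−vt)²/(4Dt) = (-9.09)²/(4 × 0.182 × 145) = 0.7828; exp(−0.7828) = 0.4571.
C = 0.004292 × 0.4571 = 0.00196 kg/m³.

0.00196 kg/m³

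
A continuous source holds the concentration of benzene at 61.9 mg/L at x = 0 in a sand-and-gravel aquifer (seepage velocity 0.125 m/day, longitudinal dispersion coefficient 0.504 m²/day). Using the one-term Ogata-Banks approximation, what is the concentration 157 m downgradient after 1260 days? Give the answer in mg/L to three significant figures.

For a continuous step input, C/C₀ ≈ ½·erfc((x−vt)/(2√(Dt))).
vt = 0.125 × 1260 = 157.5 m and 2√(Dt) = 2√(0.504 × 1260) = 50.40 m.
Argument (x−vt)/(2√(Dt)) = (157 − 157.5)/50.40 = -0.009921; ½·erfc(-0.009921) = 0.5056.
C = 61.9 × 0.5056 = 31.3 mg/L.

31.3 mg/L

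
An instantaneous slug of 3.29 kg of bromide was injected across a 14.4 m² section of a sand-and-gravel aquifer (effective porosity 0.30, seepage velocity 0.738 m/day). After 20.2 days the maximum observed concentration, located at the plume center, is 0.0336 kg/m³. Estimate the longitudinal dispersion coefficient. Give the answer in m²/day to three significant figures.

At the plume center C_max = M/(n_e·A·√(4πDt)), so D = M²/(4πt·(n_e·A·C_max)²).
n_e·A·C_max = 0.30 × 14.4 × 0.0336 = 0.1452 kg/m.
D = 3.29²/(4π × 20.2 × 0.1452²) = 2.02 m²/day.

2.02 m²/day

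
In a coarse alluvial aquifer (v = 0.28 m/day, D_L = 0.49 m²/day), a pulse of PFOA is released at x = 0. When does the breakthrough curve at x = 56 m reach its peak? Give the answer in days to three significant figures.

194 days

For the 1D instantaneous-source solution, setting ∂C/∂t = 0 at fixed x gives v²t² + 2Dt − x² = 0, so t = (√(D² + v²x²) − D)/v².
√(D² + v²x²) = √(0.49² + 0.28² × 56²) = 15.69; v² = 0.0784.
t = (15.69 − 0.49)/0.0784 = 194 days (vs. the pure-advection estimate x/v = 200 d).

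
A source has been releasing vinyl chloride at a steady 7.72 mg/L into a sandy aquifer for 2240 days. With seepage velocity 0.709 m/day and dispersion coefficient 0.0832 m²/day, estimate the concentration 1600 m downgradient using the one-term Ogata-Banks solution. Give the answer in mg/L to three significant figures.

2.08 mg/L

For a continuous step input, C/C₀ ≈ ½·erfc((x−vt)/(2√(Dt))).
vt = 0.709 × 2240 = 1588.16 m and 2√(Dt) = 2√(0.0832 × 2240) = 27.30 m.
Argument (x−vt)/(2√(Dt)) = (1600 − 1588.16)/27.30 = 0.4337; ½·erfc(0.4337) = 0.2698.
C = 7.72 × 0.2698 = 2.08 mg/L.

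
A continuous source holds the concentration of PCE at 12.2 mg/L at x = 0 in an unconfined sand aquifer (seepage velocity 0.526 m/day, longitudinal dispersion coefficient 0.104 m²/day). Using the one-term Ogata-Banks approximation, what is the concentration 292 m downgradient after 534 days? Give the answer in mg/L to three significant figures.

For a continuous step input, C/C₀ ≈ ½·erfc((x−vt)/(2√(Dt))).
vt = 0.526 × 534 = 280.884 m and 2√(Dt) = 2√(0.104 × 534) = 14.90 m.
Argument (x−vt)/(2√(Dt)) = (292 − 280.884)/14.90 = 0.7460; ½·erfc(0.7460) = 0.1457.
C = 12.2 × 0.1457 = 1.78 mg/L.

1.78 mg/L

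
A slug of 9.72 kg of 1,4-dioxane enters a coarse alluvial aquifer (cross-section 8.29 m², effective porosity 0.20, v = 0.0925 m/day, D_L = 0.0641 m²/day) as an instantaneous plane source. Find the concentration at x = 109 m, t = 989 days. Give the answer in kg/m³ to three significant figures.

0.0619 kg/m³

For an instantaneous plane source, C(x,t) = M/(n_e·A·√(4πDt)) · exp(−(x−vt)²/(4Dt)), with n_e·A the pore (flow) area.
Plume center vt = 0.0925 × 989 = 91.4825 m, so the well at 109 m is 17.5175 m downgradient of the peak.
√(4πDt) = 28.22 m, giving peak height M/(n_e·A·√(4πDt)) = 9.72/(0.20 × 8.29 × 28.22) = 0.2077 kg/m³.
(x−vt)²/(4Dt) = (17.5175)²/(4 × 0.0641 × 989) = 1.210; exp(−1.210) = 0.2982.
C = 0.2077 × 0.2982 = 0.0619 kg/m³.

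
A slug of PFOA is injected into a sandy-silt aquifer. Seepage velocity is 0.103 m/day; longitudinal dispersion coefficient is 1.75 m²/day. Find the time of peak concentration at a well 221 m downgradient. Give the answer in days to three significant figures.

1990 days

For the 1D instantaneous-source solution, setting ∂C/∂t = 0 at fixed x gives v²t² + 2Dt − x² = 0, so t = (√(D² + v²x²) − D)/v².
√(D² + v²x²) = √(1.75² + 0.103² × 221²) = 22.83; v² = 0.010609.
t = (22.83 − 1.75)/0.010609 = 1990 days (vs. the pure-advection estimate x/v = 2150 d).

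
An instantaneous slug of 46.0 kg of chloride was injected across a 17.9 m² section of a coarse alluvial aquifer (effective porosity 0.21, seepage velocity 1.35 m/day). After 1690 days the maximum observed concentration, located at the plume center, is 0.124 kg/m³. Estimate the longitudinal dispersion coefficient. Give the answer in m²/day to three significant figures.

At the plume center C_max = M/(n_e·A·√(4πDt)), so D = M²/(4πt·(n_e·A·C_max)²).
n_e·A·C_max = 0.21 × 17.9 × 0.124 = 0.4661 kg/m.
D = 46.0²/(4π × 1690 × 0.4661²) = 0.459 m²/day.

0.459 m²/day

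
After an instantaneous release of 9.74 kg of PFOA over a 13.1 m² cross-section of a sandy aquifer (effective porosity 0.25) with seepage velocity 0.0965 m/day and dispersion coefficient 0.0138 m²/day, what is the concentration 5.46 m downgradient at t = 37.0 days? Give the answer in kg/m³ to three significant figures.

0.204 kg/m³

For an instantaneous plane source, C(x,t) = M/(n_e·A·√(4πDt)) · exp(−(x−vt)²/(4Dt)), with n_e·A the pore (flow) area.
Plume center vt = 0.0965 × 37.0 = 3.5705 m, so the well at 5.46 m is 1.8895 m downgradient of the peak.
√(4πDt) = 2.533 m, giving peak height M/(n_e·A·√(4πDt)) = 9.74/(0.25 × 13.1 × 2.533) = 1.174 kg/m³.
(x−vt)²/(4Dt) = (1.8895)²/(4 × 0.0138 × 37.0) = 1.748; exp(−1.748) = 0.1741.
C = 1.174 × 0.1741 = 0.204 kg/m³.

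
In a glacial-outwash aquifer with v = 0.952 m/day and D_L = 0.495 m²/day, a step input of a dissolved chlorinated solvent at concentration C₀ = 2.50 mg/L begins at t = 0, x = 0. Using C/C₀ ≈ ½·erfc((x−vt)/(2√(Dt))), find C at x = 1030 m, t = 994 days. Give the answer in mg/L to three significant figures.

For a continuous step input, C/C₀ ≈ ½·erfc((x−vt)/(2√(Dt))).
vt = 0.952 × 994 = 946.288 m and 2√(Dt) = 2√(0.495 × 994) = 44.36 m.
Argument (x−vt)/(2√(Dt)) = (1030 − 946.288)/44.36 = 1.887; ½·erfc(1.887) = 0.003808.
C = 2.50 × 0.003808 = 0.00952 mg/L.

0.00952 mg/L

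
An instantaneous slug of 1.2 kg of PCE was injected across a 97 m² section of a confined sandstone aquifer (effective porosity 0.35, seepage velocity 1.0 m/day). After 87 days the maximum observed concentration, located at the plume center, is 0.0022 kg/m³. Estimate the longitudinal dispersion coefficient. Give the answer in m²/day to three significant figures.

0.236 m²/day

At the plume center C_max = M/(n_e·A·√(4πDt)), so D = M²/(4πt·(n_e·A·C_max)²).
n_e·A·C_max = 0.35 × 97 × 0.0022 = 0.07469 kg/m.
D = 1.2²/(4π × 87 × 0.07469²) = 0.236 m²/day.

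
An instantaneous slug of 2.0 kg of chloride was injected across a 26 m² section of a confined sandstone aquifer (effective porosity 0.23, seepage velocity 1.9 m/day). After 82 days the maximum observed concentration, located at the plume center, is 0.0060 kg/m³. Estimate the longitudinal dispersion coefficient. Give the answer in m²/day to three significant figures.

At the plume center C_max = M/(n_e·A·√(4πDt)), so D = M²/(4πt·(n_e·A·C_max)²).
n_e·A·C_max = 0.23 × 26 × 0.0060 = 0.03588 kg/m.
D = 2.0²/(4π × 82 × 0.03588²) = 3.02 m²/day.

3.02 m²/day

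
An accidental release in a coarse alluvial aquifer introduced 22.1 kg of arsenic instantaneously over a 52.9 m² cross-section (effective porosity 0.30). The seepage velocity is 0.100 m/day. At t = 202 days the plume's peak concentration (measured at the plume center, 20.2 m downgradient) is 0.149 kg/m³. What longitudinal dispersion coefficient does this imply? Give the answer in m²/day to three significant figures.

0.0344 m²/day

At the plume center C_max = M/(n_e·A·√(4πDt)), so D = M²/(4πt·(n_e·A·C_max)²).
n_e·A·C_max = 0.30 × 52.9 × 0.149 = 2.365 kg/m.
D = 22.1²/(4π × 202 × 2.365²) = 0.0344 m²/day.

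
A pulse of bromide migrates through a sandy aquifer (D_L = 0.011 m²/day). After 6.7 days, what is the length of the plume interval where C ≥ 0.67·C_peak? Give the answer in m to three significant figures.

The plume is Gaussian with σ = √(2Dt) = √(2 × 0.011 × 6.7) = 0.3839 m.
C/C_peak = exp(−Δx²/(2σ²)) = 0.67 ⇒ Δx = σ·√(−2 ln 0.67) = 0.3839 × 0.8950 = 0.3436 m.
Width = 2Δx = 0.687 m.

0.687 m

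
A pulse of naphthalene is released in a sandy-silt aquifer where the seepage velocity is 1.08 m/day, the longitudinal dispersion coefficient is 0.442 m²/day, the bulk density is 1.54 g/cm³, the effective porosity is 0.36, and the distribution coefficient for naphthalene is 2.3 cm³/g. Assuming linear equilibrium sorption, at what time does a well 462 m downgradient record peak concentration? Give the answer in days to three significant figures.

4630 days

Retardation factor R = 1 + ρ_b·K_d/n = 1 + 1.54 × 2.3/0.36 = 10.84.
Sorption retards both mechanisms: v_R = v/R = 0.09963 m/day, D_R = D/R = 0.04077 m²/day.
Peak time from v_R²t² + 2D_R t − x² = 0: t = (√(D_R² + v_R²x²) − D_R)/v_R².
√(D_R² + v_R²x²) = √(0.04077² + 0.09963² × 462²) = 46.03; v_R² = 0.009926.
t = (46.03 − 0.04077)/0.009926 = 4630 days.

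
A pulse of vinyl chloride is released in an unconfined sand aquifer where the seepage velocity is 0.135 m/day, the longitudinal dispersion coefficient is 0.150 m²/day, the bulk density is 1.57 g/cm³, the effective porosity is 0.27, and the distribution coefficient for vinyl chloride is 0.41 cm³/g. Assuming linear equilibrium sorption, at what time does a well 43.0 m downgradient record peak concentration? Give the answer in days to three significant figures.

Retardation factor R = 1 + ρ_b·K_d/n = 1 + 1.57 × 0.41/0.27 = 3.384.
Sorption retards both mechanisms: v_R = v/R = 0.03989 m/day, D_R = D/R = 0.04433 m²/day.
Peak time from v_R²t² + 2D_R t − x² = 0: t = (√(D_R² + v_R²x²) − D_R)/v_R².
√(D_R² + v_R²x²) = √(0.04433² + 0.03989² × 43.0²) = 1.716; v_R² = 0.001591.
t = (1.716 − 0.04433)/0.001591 = 1050 days.

1050 days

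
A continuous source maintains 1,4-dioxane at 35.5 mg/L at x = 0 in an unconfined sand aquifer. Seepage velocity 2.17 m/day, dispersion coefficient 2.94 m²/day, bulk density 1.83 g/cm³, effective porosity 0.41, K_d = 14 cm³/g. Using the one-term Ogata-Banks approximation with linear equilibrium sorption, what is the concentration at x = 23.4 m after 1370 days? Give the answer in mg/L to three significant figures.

34.8 mg/L

Retardation factor R = 1 + ρ_b·K_d/n = 1 + 1.83 × 14/0.41 = 63.49.
Sorption retards both mechanisms: v_R = v/R = 0.03418 m/day, D_R = D/R = 0.04631 m²/day.
v_R·t = 0.03418 × 1370 = 46.8266 m; 2√(D_R t) = 15.93 m; argument = (23.4 − 46.8266)/15.93 = -1.471.
C = C₀ × ½·erfc(-1.471) = 35.5 × 0.9813 = 34.8 mg/L.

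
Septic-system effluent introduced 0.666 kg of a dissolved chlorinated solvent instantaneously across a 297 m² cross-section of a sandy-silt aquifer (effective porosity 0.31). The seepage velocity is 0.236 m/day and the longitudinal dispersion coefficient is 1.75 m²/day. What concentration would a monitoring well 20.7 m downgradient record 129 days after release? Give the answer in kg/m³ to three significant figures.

0.000122 kg/m³

For an instantaneous plane source, C(x,t) = M/(n_e·A·√(4πDt)) · exp(−(x−vt)²/(4Dt)), with n_e·A the pore (flow) area.
Plume center vt = 0.236 × 129 = 30.444 m, so the well at 20.7 m is 9.744 m upgradient of the peak.
√(4πDt) = 53.26 m, giving peak height M/(n_e·A·√(4πDt)) = 0.666/(0.31 × 297 × 53.26) = 0.0001358 kg/m³.
(x−vt)²/(4Dt) = (-9.744)²/(4 × 1.75 × 129) = 0.1051; exp(−0.1051) = 0.9002.
C = 0.0001358 × 0.9002 = 0.000122 kg/m³.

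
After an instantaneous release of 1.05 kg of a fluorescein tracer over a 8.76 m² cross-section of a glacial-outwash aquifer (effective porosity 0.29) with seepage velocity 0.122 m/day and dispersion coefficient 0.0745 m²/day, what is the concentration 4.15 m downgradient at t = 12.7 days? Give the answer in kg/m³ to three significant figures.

For an instantaneous plane source, C(x,t) = M/(n_e·A·√(4πDt)) · exp(−(x−vt)²/(4Dt)), with n_e·A the pore (flow) area.
Plume center vt = 0.122 × 12.7 = 1.5494 m, so the well at 4.15 m is 2.6006 m downgradient of the peak.
√(4πDt) = 3.448 m, giving peak height M/(n_e·A·√(4πDt)) = 1.05/(0.29 × 8.76 × 3.448) = 0.1199 kg/m³.
(x−vt)²/(4Dt) = (2.6006)²/(4 × 0.0745 × 12.7) = 1.787; exp(−1.787) = 0.1675.
C = 0.1199 × 0.1675 = 0.0201 kg/m³.

0.0201 kg/m³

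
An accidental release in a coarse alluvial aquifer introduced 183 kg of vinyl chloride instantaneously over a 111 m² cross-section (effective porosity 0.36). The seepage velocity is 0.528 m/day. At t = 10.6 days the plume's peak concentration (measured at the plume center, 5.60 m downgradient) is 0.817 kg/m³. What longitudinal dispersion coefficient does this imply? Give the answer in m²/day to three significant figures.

0.236 m²/day

At the plume center C_max = M/(n_e·A·√(4πDt)), so D = M²/(4πt·(n_e·A·C_max)²).
n_e·A·C_max = 0.36 × 111 × 0.817 = 32.65 kg/m.
D = 183²/(4π × 10.6 × 32.65²) = 0.236 m²/day.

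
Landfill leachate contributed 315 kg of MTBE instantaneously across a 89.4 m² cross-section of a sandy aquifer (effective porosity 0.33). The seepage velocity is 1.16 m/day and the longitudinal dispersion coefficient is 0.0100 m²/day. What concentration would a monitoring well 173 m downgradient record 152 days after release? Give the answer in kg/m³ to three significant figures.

For an instantaneous plane source, C(x,t) = M/(n_e·A·√(4πDt)) · exp(−(x−vt)²/(4Dt)), with n_e·A the pore (flow) area.
Plume center vt = 1.16 × 152 = 176.32 m, so the well at 173 m is 3.32 m upgradient of the peak.
√(4πDt) = 4.370 m, giving peak height M/(n_e·A·√(4πDt)) = 315/(0.33 × 89.4 × 4.370) = 2.443 kg/m³.
(x−vt)²/(4Dt) = (-3.32)²/(4 × 0.0100 × 152) = 1.813; exp(−1.813) = 0.1632.
C = 2.443 × 0.1632 = 0.399 kg/m³.

0.399 kg/m³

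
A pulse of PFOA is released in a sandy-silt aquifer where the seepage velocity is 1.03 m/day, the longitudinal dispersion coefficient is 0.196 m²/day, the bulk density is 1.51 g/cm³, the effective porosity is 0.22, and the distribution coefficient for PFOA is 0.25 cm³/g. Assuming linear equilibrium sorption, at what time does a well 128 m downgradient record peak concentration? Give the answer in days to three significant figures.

337 days

Retardation factor R = 1 + ρ_b·K_d/n = 1 + 1.51 × 0.25/0.22 = 2.716.
Sorption retards both mechanisms: v_R = v/R = 0.3792 m/day, D_R = D/R = 0.07216 m²/day.
Peak time from v_R²t² + 2D_R t − x² = 0: t = (√(D_R² + v_R²x²) − D_R)/v_R².
√(D_R² + v_R²x²) = √(0.07216² + 0.3792² × 128²) = 48.54; v_R² = 0.1438.
t = (48.54 − 0.07216)/0.1438 = 337 days.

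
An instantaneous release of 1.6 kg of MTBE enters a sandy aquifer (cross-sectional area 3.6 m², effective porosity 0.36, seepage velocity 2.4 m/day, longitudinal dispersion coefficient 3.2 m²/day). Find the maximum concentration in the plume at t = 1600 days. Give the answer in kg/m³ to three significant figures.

The peak of an instantaneous 1D plume sits at x = vt; there the Gaussian factor is 1 and C_max = M/(n_e·A·√(4πDt)), where n_e·A is the pore area the mass is dissolved in.
√(4πDt) = √(4π × 3.2 × 1600) = 253.7 m, so C_max = 1.6/(0.36 × 3.6 × 253.7) = 0.00487 kg/m³.

0.00487 kg/m³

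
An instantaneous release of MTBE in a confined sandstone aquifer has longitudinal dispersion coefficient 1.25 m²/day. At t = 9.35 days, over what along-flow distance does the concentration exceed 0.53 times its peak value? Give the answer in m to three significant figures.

10.9 m

The plume is Gaussian with σ = √(2Dt) = √(2 × 1.25 × 9.35) = 4.835 m.
C/C_peak = exp(−Δx²/(2σ²)) = 0.53 ⇒ Δx = σ·√(−2 ln 0.53) = 4.835 × 1.127 = 5.449 m.
Width = 2Δx = 10.9 m.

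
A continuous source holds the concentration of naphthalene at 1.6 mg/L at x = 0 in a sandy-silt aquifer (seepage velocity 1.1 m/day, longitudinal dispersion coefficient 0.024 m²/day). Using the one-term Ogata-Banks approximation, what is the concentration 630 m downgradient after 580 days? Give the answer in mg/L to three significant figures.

For a continuous step input, C/C₀ ≈ ½·erfc((x−vt)/(2√(Dt))).
vt = 1.1 × 580 = 638 m and 2√(Dt) = 2√(0.024 × 580) = 7.462 m.
Argument (x−vt)/(2√(Dt)) = (630 − 638)/7.462 = -1.072; ½·erfc(-1.072) = 0.9352.
C = 1.6 × 0.9352 = 1.50 mg/L.

1.50 mg/L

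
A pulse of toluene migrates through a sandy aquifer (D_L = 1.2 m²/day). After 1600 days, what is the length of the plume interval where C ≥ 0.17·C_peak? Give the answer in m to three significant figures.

233 m

The plume is Gaussian with σ = √(2Dt) = √(2 × 1.2 × 1600) = 61.97 m.
C/C_peak = exp(−Δx²/(2σ²)) = 0.17 ⇒ Δx = σ·√(−2 ln 0.17) = 61.97 × 1.883 = 116.7 m.
Width = 2Δx = 233 m.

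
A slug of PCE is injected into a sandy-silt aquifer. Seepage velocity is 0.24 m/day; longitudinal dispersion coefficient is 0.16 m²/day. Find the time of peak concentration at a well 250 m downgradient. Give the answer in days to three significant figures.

For the 1D instantaneous-source solution, setting ∂C/∂t = 0 at fixed x gives v²t² + 2Dt − x² = 0, so t = (√(D² + v²x²) − D)/v².
√(D² + v²x²) = √(0.16² + 0.24² × 250²) = 60.00; v² = 0.0576.
t = (60.00 − 0.16)/0.0576 = 1040 days (vs. the pure-advection estimate x/v = 1040 d).

1040 days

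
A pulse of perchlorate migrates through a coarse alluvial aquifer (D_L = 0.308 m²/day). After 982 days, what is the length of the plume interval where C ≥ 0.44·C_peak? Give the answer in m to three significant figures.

The plume is Gaussian with σ = √(2Dt) = √(2 × 0.308 × 982) = 24.59 m.
C/C_peak = exp(−Δx²/(2σ²)) = 0.44 ⇒ Δx = σ·√(−2 ln 0.44) = 24.59 × 1.281 = 31.50 m.
Width = 2Δx = 63.0 m.

63.0 m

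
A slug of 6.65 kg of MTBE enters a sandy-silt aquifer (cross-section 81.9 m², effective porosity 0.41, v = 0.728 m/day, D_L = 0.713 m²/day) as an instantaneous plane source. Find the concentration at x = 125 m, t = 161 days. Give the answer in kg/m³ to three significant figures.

For an instantaneous plane source, C(x,t) = M/(n_e·A·√(4πDt)) · exp(−(x−vt)²/(4Dt)), with n_e·A the pore (flow) area.
Plume center vt = 0.728 × 161 = 117.208 m, so the well at 125 m is 7.792 m downgradient of the peak.
√(4πDt) = 37.98 m, giving peak height M/(n_e·A·√(4πDt)) = 6.65/(0.41 × 81.9 × 37.98) = 0.005214 kg/m³.
(x−vt)²/(4Dt) = (7.792)²/(4 × 0.713 × 161) = 0.1322; exp(−0.1322) = 0.8762.
C = 0.005214 × 0.8762 = 0.00457 kg/m³.

0.00457 kg/m³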